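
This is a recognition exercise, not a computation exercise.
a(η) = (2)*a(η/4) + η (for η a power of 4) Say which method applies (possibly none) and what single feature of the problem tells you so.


Technique: the master substitution — divide-the-index recursion (η/4 inside the call) straightens out once the index is rewritten as 4^m.


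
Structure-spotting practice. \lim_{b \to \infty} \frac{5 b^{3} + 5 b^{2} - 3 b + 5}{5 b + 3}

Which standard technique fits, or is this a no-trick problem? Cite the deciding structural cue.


Verdict: dominant-term comparison — at large b only the top-degree terms survive; compare the leading terms and the limit falls out. Differentiating the expression as a single quotient would eventually settle it as well; matching dominant growth settles it immediately.


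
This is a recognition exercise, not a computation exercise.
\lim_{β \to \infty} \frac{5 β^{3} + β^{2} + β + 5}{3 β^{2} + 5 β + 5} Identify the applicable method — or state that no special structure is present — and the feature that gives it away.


Verdict: dominant-term comparison — at large β only the top-degree terms survive; compare the leading terms and the limit falls out. l'Hôpital's at-infinity variant applies to the expression viewed as a single quotient; the leading-term comparison is the direct route.


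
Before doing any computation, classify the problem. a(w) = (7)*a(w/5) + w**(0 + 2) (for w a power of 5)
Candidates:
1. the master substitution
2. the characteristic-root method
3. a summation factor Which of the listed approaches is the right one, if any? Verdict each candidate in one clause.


Technique: the master substitution — the argument w/5 divides the index by 5; the standard w = 5^m substitution converts it to a constant-shift recurrence.
- the master substitution: yes, a natural case for it.
- the characteristic-root method: the recursion divides its index rather than shifting it — outside the constant-shift family the root method covers.
- a summation factor — the recursion divides its index rather than shifting it — there is no previous-term chain for a summation factor to telescope.


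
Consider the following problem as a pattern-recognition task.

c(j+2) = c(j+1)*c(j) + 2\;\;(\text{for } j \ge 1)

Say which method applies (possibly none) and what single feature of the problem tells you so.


Diagnosis: no special technique — once the recursion is nonlinear, characteristic roots, master substitutions, and summation factors are all off the table.


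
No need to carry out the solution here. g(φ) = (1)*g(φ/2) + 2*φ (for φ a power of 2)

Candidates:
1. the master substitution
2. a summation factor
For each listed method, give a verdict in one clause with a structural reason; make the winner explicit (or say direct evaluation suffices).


Diagnosis: the master substitution — the argument φ/2 divides the index by 2; the standard φ = 2^m substitution converts it to a constant-shift recurrence.
- the master substitution: a fit — the right tool for this form.
- a summation factor — a divided-index call is outside the fixed-shift first-order family a summation factor normalizes.


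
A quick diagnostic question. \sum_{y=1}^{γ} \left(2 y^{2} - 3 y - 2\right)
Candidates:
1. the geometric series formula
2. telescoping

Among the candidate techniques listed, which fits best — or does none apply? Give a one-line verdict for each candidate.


Method: no special technique — every summand is a constant multiple of a power of y — apply the standard power-sum identities one degree at a time.
- the geometric series formula — the term-to-term ratio changes with the index, so the geometric formula cannot close it.
- telescoping — writing out consecutive terms as given produces no pairwise cancellation.


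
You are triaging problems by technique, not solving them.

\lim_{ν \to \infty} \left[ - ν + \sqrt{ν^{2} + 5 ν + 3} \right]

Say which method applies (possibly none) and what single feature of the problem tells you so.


Best approach: conjugate multiplication — the ∞ − ∞ radical form is the exact trigger for the conjugate maneuver.


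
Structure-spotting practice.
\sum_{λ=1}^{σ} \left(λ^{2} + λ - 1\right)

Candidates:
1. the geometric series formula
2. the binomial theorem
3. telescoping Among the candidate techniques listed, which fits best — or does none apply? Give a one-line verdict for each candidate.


Technique: no special technique — every summand is a constant multiple of a power of λ — apply the standard power-sum identities one degree at a time.
- the geometric series formula — no single multiplier carries one term to the next throughout the sum.
- the binomial theorem: the terms lack the binomial-coefficient-weighted complementary-power pattern of an expansion.
- telescoping — as presented, consecutive terms share no shifted copy to cancel against — no rewrite is on display to change that.


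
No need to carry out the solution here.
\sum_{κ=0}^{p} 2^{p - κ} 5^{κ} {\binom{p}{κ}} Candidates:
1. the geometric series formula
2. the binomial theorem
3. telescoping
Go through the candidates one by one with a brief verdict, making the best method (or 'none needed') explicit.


Best approach: the binomial theorem — the summand is term κ of a binomial expansion in 5 and 2; the whole sum is a single power.
- the geometric series formula — the term-to-term ratio changes with the index, so the geometric formula cannot close it.
- the binomial theorem: yes, a natural case for it.
- telescoping: neither a shifted-difference shape nor integer-spaced poles are present.


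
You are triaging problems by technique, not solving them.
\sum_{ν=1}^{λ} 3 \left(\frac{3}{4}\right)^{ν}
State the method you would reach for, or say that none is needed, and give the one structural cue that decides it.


Best approach: the geometric series formula — consecutive terms stand in a fixed index-free ratio — the geometric sum formula closes it.


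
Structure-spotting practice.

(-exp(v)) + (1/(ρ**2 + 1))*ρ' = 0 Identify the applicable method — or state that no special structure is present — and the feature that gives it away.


Technique: separation of variables — the derivative equals a pure function of v (namely exp(v)) times a pure function of ρ (namely ρ**2 + 1); divide and integrate each side. An exactness check succeeds on this form as well — separation and the potential function arrive at the same answer, separation more directly.


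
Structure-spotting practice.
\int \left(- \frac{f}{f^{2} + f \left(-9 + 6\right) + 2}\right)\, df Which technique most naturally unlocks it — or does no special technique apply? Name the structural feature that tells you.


Verdict: partial fractions — the bottom factors while the top stays lower-degree — split into simple fractions and integrate piece by piece.


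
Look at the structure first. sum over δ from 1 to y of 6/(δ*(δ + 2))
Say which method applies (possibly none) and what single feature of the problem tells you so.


Best approach: telescoping — rewrite 6/(δ*(δ + 2)) as simple fractions and successive terms eat each other — only the edges survive.


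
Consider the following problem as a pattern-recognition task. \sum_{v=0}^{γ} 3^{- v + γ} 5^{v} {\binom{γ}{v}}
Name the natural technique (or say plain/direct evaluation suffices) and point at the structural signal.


Verdict: the binomial theorem — {\binom{γ}{v}} weighting matched powers of 5 and 3 is the expanded form of (5 + 3)^γ — fold it back up.


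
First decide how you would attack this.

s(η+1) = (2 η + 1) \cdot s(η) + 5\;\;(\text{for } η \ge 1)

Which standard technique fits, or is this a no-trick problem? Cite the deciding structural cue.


Technique: a summation factor — the coefficient 2 η + 1 drifts with the index, so no fixed root exists; normalizing by the cumulative product telescopes it.


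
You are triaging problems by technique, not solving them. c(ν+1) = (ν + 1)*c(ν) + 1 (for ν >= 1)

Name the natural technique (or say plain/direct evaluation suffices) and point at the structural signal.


Diagnosis: a summation factor — normalize by the running product of ν + 1: the left side becomes a difference, and differences sum.


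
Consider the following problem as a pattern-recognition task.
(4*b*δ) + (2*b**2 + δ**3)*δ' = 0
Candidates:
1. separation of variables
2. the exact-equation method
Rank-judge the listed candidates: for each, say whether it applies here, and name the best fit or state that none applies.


Method: the exact-equation method — d/dδ of 4*b*δ equals d/db of 2*b**2 + δ**3: the form is a total differential of one potential — integrate it exactly.
- separation of variables: no algebra isolates the independent variable on one side and the unknown on the other.
- the exact-equation method — a fit — the right tool for this form.


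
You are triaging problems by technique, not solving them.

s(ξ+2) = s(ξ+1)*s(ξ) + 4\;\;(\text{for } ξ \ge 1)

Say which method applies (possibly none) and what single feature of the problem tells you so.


Method: no special technique — this one you iterate or analyze qualitatively: the nonlinearity defeats linear solution methods.


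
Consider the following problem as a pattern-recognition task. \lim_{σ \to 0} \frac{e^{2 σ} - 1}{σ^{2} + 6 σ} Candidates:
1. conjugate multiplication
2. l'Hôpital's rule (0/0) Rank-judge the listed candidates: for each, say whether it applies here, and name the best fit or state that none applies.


Verdict: l'Hôpital's rule (0/0) — numerator and denominator both vanish at 0 — a genuine 0/0 form, which is exactly when l'Hôpital applies. Known elementary limits would finish this too — the rule just bypasses the case analysis.
- conjugate multiplication: no divergent radical difference is present for a conjugate pair to cancel.
- l'Hôpital's rule (0/0) — yes — fits the structure here.


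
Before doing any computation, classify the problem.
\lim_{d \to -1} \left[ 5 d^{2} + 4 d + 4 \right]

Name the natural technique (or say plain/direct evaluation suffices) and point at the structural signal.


Verdict: no special technique — the expression is continuous at -1 — substitute and evaluate; no indeterminate form appears.


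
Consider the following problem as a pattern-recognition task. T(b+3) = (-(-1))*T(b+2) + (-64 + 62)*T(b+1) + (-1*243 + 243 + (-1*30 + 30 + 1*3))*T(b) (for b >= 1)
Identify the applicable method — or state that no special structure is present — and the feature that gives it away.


Method: the characteristic-root method — linear, homogeneous, constant coefficients: solutions of the form r^b exist — find the roots of the characteristic polynomial.


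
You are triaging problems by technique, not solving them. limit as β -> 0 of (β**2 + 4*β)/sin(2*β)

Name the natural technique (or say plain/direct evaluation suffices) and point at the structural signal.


Verdict: l'Hôpital's rule (0/0) — substituting 0 gives 0 over 0; differentiate top and bottom once and re-evaluate. The standard small-argument limits would also carry it; the rule is the systematic route.


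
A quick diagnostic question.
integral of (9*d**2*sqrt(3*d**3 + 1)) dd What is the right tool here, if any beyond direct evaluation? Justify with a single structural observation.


Method: u-substitution — gathered as a product, the integrand carries the factor 9*d**2 — up to a constant, the derivative of the inner expression 3*d**3 + 1 — so u = 3*d**3 + 1 collapses the integral.


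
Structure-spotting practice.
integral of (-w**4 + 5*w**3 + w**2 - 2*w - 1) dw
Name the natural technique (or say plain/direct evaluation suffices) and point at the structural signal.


Best approach: no special technique — the integrand is a sum of constant multiples of powers of w — integrate term by term.


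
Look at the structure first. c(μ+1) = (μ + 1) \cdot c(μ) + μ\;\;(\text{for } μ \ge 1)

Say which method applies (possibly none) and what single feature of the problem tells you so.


Technique: a summation factor — normalize by the running product of μ + 1: the left side becomes a difference, and differences sum.


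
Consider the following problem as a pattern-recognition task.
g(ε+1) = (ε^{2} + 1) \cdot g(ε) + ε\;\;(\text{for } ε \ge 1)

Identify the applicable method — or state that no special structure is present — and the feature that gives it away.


Best approach: a summation factor — normalize by the running product of ε^{2} + 1: the left side becomes a difference, and differences sum.


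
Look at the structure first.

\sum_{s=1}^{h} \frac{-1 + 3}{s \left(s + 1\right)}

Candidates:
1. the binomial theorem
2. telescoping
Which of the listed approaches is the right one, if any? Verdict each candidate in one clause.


Method: telescoping — one partial-fraction pass turns \frac{-1 + 3}{s \left(s + 1\right)} into a shifted difference, and shifted differences telescope.
- the binomial theorem: the terms do not reassemble into a binomial power.
- telescoping — yes — fits the structure here.


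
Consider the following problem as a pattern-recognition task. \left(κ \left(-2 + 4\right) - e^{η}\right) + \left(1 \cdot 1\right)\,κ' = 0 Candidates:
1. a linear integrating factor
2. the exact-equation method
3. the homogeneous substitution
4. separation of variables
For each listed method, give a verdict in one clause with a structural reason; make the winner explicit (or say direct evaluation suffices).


Method: a linear integrating factor — κ enters only linearly with coefficient (-2 + 4); multiply by exp of the integral of (-2 + 4) and the left side becomes one derivative.
- a linear integrating factor — yes, a natural case for it.
- the exact-equation method: no potential function has this form as its differential, as written.
- the homogeneous substitution: rescaling both variables together changes the slope, so no ratio substitution collapses it.
- separation of variables: no algebra isolates the independent variable on one side and the unknown on the other.


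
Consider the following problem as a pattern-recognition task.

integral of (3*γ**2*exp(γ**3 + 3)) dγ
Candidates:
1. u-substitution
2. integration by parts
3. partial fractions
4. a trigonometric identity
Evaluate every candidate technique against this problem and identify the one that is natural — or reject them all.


Method: u-substitution — 3*γ**2 matches the derivative of γ**3 + 3 up to a constant; with u = γ**3 + 3 the whole integrand folds into a function of u alone.
- u-substitution — yes — fits the structure here.
- integration by parts — a polynomial factor is present, but its partner is not an exp, sine, or cosine of a degree-1 argument, nor a logarithm.
- partial fractions — there is no rational-function structure to decompose.
- a trigonometric identity — no sine or cosine appears, so there is nothing for a trigonometric identity to act on.


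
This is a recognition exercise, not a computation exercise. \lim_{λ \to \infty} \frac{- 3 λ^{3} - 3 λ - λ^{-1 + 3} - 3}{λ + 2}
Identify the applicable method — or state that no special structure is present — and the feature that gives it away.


Technique: dominant-term comparison — at large λ only the top-degree terms survive; compare the leading terms and the limit falls out. Viewed as a single quotient this is an ∞/∞ form — an at-infinity application of l'Hôpital's rule would also resolve it; comparing leading growth reads the answer without differentiating.


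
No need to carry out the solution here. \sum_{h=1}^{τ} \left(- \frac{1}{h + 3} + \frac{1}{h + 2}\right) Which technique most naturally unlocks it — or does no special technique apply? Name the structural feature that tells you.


Technique: telescoping — the summand is built as \frac{1}{h + 2} minus its own successor — adjacent terms annihilate down the line.


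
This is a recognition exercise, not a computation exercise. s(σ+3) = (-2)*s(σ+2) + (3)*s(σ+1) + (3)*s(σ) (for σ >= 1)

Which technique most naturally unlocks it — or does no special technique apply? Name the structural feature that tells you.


Verdict: the characteristic-root method — try a geometric ansatz r^σ: constant coefficients turn the recurrence into one polynomial equation in r.


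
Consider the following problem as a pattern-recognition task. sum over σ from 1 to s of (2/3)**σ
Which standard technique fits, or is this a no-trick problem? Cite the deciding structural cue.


Method: the geometric series formula — the ratio of consecutive terms is the constant 2/3, independent of the index — a geometric sum.


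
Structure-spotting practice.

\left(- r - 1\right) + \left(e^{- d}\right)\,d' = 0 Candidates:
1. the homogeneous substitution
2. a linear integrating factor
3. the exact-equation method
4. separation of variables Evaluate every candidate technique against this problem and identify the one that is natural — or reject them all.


Technique: separation of variables — separating collects all d-dependence with the derivative and leaves all r-dependence opposite: variables separate.
- the homogeneous substitution: the ratio of the variables does not determine the slope.
- a linear integrating factor: the unknown enters nonlinearly (through a power, a denominator, or a transcendental function), which the linear integrating-factor recipe cannot absorb as-is — any repair would come from a preliminary substitution, not the factor.
- the exact-equation method: any potential here is of the trivial single-variable kind; the exact method earns its name only with genuine cross terms.
- separation of variables: applicable, and directly so.


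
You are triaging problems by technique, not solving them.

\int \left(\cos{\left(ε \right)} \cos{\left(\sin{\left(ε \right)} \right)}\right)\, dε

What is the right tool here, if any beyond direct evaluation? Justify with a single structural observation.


Method: u-substitution — \cos{\left(ε \right)} matches the derivative of \sin{\left(ε \right)} up to a constant; with u = \sin{\left(ε \right)} the whole integrand folds into a function of u alone.


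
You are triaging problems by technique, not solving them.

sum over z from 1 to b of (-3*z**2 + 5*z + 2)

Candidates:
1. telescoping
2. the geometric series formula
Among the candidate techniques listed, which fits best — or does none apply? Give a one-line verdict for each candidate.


Technique: no special technique — constant-multiple powers of z with no cancellation partners and no common ratio — use the standard power-sum formulas.
- telescoping — the summand is not presented as a shifted difference — a telescoping rewrite may exist, but the displayed structure does not offer one.
- the geometric series formula: the term-to-term ratio changes with the index, so the geometric formula cannot close it.


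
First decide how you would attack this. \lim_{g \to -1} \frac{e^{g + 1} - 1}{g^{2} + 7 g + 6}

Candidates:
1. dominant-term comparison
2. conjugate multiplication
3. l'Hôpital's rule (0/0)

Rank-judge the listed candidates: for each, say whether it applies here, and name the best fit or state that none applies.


Method: l'Hôpital's rule (0/0) — numerator and denominator both vanish at -1 — a genuine 0/0 form, which is exactly when l'Hôpital applies. Expanding numerator and denominator to first order gives the same value — the rule automates exactly that.
- dominant-term comparison: this is not a rational comparison of growth rates at infinity.
- conjugate multiplication — rationalization has no target — no divergent radical difference appears.
- l'Hôpital's rule (0/0): applicable, and directly so.


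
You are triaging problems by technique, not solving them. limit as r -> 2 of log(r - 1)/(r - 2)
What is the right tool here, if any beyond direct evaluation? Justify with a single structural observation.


Method: l'Hôpital's rule (0/0) — the 0/0 form at 2 is the signature situation for l'Hôpital's rule. The standard small-argument limits would also carry it; the rule is the systematic route.


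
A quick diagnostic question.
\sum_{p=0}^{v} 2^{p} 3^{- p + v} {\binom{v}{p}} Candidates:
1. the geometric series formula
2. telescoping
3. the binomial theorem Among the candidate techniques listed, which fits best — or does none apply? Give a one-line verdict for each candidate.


Verdict: the binomial theorem — {\binom{v}{p}} weighting matched powers of 2 and 3 is the expanded form of (2 + 3)^v — fold it back up.
- the geometric series formula: consecutive terms are not related by a fixed multiplier.
- telescoping — in the displayed form, no term reappears at a neighboring index to cancel against.
- the binomial theorem — yes, a natural case for it.


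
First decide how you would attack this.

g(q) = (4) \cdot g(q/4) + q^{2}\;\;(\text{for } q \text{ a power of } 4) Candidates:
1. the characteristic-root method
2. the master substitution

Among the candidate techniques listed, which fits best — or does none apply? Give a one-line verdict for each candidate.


Verdict: the master substitution — treat m = log base 4 of q as the new clock: one recursion step advances m by one while q scales by 4.
- the characteristic-root method: the recursion divides its index rather than shifting it — outside the constant-shift family the root method covers.
- the master substitution: applies; the problem has the shape this method handles.


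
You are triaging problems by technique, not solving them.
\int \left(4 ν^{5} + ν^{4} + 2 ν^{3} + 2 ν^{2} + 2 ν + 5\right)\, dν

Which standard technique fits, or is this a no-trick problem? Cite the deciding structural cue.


Verdict: no special technique — scan for structure and find none: constant multiples of powers of ν, integrate directly.


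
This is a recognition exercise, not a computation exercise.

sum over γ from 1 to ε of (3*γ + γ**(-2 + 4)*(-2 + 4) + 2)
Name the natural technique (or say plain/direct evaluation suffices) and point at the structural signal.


Method: no special technique — with only polynomial terms in γ present, the classical sum-of-powers identities are all you need.


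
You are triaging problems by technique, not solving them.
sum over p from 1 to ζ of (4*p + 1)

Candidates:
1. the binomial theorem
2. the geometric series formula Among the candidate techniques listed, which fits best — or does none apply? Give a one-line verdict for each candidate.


Best approach: no special technique — every summand is a constant multiple of a power of p — apply the standard power-sum identities one degree at a time.
- the binomial theorem — the terms do not reassemble into a binomial power.
- the geometric series formula — the term-to-term ratio changes with the index, so the geometric formula cannot close it.


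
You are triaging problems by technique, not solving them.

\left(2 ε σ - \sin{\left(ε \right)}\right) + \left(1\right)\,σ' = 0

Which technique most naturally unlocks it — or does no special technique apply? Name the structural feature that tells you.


Verdict: a linear integrating factor — σ enters only linearly with coefficient 2 ε; multiply by exp of the integral of 2 ε and the left side becomes one derivative.


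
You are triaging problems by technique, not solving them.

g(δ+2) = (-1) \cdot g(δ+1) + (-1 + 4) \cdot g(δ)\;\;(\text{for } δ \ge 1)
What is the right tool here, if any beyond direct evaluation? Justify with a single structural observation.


Diagnosis: the characteristic-root method — try a geometric ansatz r^δ: constant coefficients turn the recurrence into one polynomial equation in r.


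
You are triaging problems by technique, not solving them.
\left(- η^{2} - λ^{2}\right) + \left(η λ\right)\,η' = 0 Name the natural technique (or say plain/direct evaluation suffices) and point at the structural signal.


Technique: the homogeneous substitution — solved for the derivative, the right side is unchanged under scaling λ and η together — it depends only on the ratio η/λ, so substitute a single ratio variable. This doubles as a Bernoulli equation in the unknown as written; the homogeneous route needs no setup at all.


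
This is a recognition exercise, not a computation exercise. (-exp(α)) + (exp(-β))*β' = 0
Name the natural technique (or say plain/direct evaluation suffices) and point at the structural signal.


Method: separation of variables — separating collects all β-dependence with the derivative and leaves all α-dependence opposite: variables separate. One could also solve this as an exact equation; with each coefficient in its own variable, separating is the same work with fewer steps.


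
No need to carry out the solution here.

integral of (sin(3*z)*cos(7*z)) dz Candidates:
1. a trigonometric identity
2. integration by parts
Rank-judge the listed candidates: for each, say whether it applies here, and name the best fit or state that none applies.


Technique: a trigonometric identity — the identity turns sin(3*z)*cos(7*z) into two lone cosines/sines, each trivially integrable.
- a trigonometric identity: yes, a natural case for it.
- integration by parts: not the fit here: there is no polynomial factor to ladder down — parts can still close the trigonometric product by recursion, though the identity rewrite is the direct route.


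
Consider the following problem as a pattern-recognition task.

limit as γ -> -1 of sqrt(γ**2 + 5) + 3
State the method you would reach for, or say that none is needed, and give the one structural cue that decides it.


Best approach: no special technique — the expression is continuous at -1 — substitute and evaluate; no indeterminate form appears.


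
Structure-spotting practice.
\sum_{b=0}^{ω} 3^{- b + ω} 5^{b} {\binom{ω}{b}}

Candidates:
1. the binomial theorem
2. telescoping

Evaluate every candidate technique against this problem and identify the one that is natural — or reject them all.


Method: the binomial theorem — binomial coefficients against complementary powers of 5 and 3: recognize the binomial expansion and resum.
- the binomial theorem — yes, a natural case for it.
- telescoping — the terms as presented offer no neighboring cancellation — a telescoping rewrite may exist, but the displayed structure does not hand one over.


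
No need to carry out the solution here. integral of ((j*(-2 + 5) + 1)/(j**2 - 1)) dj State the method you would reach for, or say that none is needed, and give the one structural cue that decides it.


Method: partial fractions — the factorization of j**2 - 1 is the whole battle; after it, each term is a table integral.


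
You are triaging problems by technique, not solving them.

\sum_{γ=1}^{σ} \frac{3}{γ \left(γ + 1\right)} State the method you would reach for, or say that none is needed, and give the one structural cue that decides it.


Method: telescoping — the denominator's roots in \frac{3}{γ \left(γ + 1\right)} sit an integer apart: decomposition produces a self-cancelling chain.


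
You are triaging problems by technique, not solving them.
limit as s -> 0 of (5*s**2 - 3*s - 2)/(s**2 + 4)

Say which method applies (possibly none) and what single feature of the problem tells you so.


Diagnosis: no special technique — no denominator vanishes and nothing blows up at 0: direct substitution is the whole computation.


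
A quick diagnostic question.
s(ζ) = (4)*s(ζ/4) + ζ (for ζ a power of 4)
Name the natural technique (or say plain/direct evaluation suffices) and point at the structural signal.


Best approach: the master substitution — the argument contracts 4-fold per step: reindex ζ exponentially and solve the linear recurrence in the new index.


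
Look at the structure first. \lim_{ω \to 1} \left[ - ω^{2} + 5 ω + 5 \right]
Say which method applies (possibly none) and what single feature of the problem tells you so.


Diagnosis: no special technique — no denominator vanishes and nothing blows up at 1: direct substitution is the whole computation.


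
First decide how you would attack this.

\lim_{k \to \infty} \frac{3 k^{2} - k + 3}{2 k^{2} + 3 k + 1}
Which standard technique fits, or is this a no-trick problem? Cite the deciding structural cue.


Best approach: dominant-term comparison — at large k only the top-degree terms survive; compare the leading terms and the limit falls out. As a single quotient, the ∞/∞ shape would yield to repeated differentiation as well — the growth comparison gets there in one look.


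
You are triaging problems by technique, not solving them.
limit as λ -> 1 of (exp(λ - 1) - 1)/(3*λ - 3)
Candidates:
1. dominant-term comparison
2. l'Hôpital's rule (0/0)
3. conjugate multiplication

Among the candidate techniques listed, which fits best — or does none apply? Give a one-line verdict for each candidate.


Best approach: l'Hôpital's rule (0/0) — numerator and denominator both vanish at 1 — a genuine 0/0 form, which is exactly when l'Hôpital applies. A first-order expansion at the point is an equally standard path; the rule packages it.
- dominant-term comparison — no dominant-degree comparison decides it.
- l'Hôpital's rule (0/0): applies; the problem has the shape this method handles.
- conjugate multiplication: rationalization has no target — no divergent radical difference appears.


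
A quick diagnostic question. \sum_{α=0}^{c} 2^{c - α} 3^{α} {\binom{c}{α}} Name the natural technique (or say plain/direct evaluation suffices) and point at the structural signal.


Method: the binomial theorem — the binomial coefficients weight matched powers of 3 and 2, which is exactly the expansion of a binomial power.


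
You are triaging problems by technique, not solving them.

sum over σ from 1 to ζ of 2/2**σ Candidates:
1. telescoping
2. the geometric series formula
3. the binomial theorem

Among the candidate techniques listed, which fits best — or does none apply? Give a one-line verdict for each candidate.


Diagnosis: the geometric series formula — consecutive terms stand in a fixed index-free ratio — the geometric sum formula closes it.
- telescoping: neither a shifted-difference shape nor integer-spaced poles are present.
- the geometric series formula — yes, a natural case for it.
- the binomial theorem — no binomial coefficients pair up with complementary powers here.


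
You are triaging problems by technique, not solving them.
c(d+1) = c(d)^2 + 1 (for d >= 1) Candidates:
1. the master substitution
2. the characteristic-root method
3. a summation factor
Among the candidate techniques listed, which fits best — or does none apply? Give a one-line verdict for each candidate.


Technique: no special technique — this one you iterate or analyze qualitatively: the nonlinearity defeats linear solution methods.
- the master substitution: no fixed divisor shrinks the index between calls.
- the characteristic-root method: the recursion is nonlinear in the sequence values, so no linear-modes ansatz applies.
- a summation factor: no summation factor applies — the rule is not linear in the sequence values.


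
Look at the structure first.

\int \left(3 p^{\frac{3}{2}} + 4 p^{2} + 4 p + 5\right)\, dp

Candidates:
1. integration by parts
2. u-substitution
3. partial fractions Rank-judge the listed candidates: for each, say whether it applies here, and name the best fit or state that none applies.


Verdict: no special technique — the integrand is a sum of constant multiples of powers of p — integrate term by term.
- integration by parts: the integrand does not split as a nonconstant polynomial times an exp, sine, cosine of a linear argument, or logarithm — no polynomial-kernel parts product to differentiate one side of.
- u-substitution: no subexpression of the integrand pairs with its own derivative as a factor — individual terms may offer their own substitutions, but any change of variable covering the whole integral would have to be constructed from outside the expression.
- partial fractions — there is no rational-function structure to decompose.


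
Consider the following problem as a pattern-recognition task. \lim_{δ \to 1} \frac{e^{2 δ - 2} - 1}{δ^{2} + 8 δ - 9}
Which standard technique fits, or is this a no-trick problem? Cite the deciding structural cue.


Verdict: l'Hôpital's rule (0/0) — both numerator and denominator vanish at 1: the genuine 0/0 indeterminate that l'Hôpital exists for. A local series expansion at the point resolves it as well; the rule is the packaged version of that step.


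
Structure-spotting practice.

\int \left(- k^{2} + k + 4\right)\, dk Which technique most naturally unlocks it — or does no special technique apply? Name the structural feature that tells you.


Method: no special technique — scan for structure and find none: constant multiples of powers of k, integrate directly.


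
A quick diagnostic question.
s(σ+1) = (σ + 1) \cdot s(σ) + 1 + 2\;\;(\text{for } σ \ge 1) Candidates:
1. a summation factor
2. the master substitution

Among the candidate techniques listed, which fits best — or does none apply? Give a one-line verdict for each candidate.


Method: a summation factor — an index-dependent multiplier σ + 1 rules out characteristic roots; a summation factor converts it to a pure difference.
- a summation factor: yes — fits the structure here.
- the master substitution: this is shift-type recursion, outside the divide-and-conquer template.


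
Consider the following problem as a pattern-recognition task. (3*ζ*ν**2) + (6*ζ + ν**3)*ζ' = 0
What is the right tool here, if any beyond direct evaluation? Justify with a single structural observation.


Diagnosis: the exact-equation method — take the mixed partials of 3*ζ*ν**2 and 6*ζ + ν**3: they are equal, which certifies an exact differential.


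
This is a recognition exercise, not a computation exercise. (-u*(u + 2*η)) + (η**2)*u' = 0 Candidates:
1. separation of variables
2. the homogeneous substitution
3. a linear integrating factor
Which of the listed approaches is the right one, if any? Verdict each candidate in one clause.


Diagnosis: the homogeneous substitution — solved for the derivative, the right side is unchanged under scaling η and u together — it depends only on the ratio u/η, so substitute a single ratio variable. This doubles as a Bernoulli equation in the unknown as written; the homogeneous route needs no setup at all.
- separation of variables — no algebra isolates the independent variable on one side and the unknown on the other.
- the homogeneous substitution: yes — fits the structure here.
- a linear integrating factor: a nonlinear term in the unknown puts this outside the integrating-factor template.


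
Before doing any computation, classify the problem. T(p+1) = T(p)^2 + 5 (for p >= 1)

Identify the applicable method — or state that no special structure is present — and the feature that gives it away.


Best approach: no special technique — the unknown enters the rule nonlinearly, not as a weighted sum — no linear method is even well-posed.


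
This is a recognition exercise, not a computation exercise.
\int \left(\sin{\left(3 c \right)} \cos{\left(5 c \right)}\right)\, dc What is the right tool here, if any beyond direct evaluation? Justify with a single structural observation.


Verdict: a trigonometric identity — distinct frequencies under one product (\sin{\left(3 c \right)} \cos{\left(5 c \right)}): the product-to-sum identity is the systematic route to an integrable form.


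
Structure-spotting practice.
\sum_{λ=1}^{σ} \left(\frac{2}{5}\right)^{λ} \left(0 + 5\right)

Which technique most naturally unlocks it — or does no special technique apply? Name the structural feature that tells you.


Method: the geometric series formula — the ratio of consecutive terms is the constant \frac{2}{5}, independent of the index — a geometric sum.


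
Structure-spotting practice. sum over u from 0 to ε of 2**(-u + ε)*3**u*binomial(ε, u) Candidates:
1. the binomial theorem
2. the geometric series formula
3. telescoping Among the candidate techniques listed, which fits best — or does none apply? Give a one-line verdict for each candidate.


Best approach: the binomial theorem — the binomial coefficients weight matched powers of 3 and 2, which is exactly the expansion of a binomial power.
- the binomial theorem — yes — fits the structure here.
- the geometric series formula: there is no constant term-to-term ratio.
- telescoping: writing out consecutive terms as given produces no pairwise cancellation.


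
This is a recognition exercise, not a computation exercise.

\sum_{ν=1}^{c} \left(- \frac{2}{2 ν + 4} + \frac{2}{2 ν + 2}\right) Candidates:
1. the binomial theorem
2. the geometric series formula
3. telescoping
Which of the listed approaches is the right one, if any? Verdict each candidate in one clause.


Best approach: telescoping — difference-of-shifts structure (each term adds \frac{2}{2 ν + 2}, then subtracts its one-index-advanced value, which the following term adds back) leaves only the first and last pieces standing.
- the binomial theorem: no binomial coefficients pair up with complementary powers here.
- the geometric series formula — dividing successive terms gives an index-dependent quantity, not a constant.
- telescoping: yes, a natural case for it.


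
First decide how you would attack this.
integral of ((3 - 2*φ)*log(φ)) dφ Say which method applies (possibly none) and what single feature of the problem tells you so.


Best approach: integration by parts — logs resist antidifferentiation but differentiate beautifully; pair log(φ) with the polynomial 3 - 2*φ via parts.


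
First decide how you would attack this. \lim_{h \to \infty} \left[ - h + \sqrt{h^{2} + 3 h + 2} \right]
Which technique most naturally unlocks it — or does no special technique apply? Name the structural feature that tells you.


Technique: conjugate multiplication — turning the difference into a conjugate-rationalized ratio makes the limit readable.


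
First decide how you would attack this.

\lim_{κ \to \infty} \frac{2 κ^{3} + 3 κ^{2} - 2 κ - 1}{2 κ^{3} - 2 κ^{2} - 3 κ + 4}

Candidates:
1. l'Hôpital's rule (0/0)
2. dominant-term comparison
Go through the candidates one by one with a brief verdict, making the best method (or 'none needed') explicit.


Technique: dominant-term comparison — divide by the highest power of κ present: lower-order terms vanish and the dominant ratio remains.
- l'Hôpital's rule (0/0) — viewed as a single quotient this runs to ∞/∞, not the 0/0 clash this candidate addresses; an at-infinity variant of the rule would resolve it, but comparing leading growth reads the answer without differentiating.
- dominant-term comparison: a fit — the right tool for this form.


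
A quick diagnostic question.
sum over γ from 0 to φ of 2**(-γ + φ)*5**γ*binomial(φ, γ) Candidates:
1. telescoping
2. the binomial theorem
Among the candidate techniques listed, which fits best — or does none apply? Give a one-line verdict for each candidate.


Best approach: the binomial theorem — the summand is term γ of a binomial expansion in 5 and 2; the whole sum is a single power.
- telescoping: neither a shifted-difference shape nor integer-spaced poles are present.
- the binomial theorem: applicable, and directly so.


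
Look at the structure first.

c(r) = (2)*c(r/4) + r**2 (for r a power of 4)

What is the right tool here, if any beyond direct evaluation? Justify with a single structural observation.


Verdict: the master substitution — a divide-and-conquer shape: argument r/4, so change variables with r = 4^m and solve the linear version.
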